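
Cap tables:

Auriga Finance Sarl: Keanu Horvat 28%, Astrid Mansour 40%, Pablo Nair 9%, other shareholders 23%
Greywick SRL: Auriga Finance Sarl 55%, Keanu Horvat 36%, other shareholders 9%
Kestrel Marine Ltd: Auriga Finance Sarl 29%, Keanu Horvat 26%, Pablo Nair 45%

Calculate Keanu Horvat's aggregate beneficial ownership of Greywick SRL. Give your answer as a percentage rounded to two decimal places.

Keanu reaches Greywick along 2 paths.
Via Auriga: 28% × 55% = 15.4%.
Direct stake: 36% = 36%.
Total: 15.4% + 36% = 51.4%.
Rounded: 51.40%.

51.40%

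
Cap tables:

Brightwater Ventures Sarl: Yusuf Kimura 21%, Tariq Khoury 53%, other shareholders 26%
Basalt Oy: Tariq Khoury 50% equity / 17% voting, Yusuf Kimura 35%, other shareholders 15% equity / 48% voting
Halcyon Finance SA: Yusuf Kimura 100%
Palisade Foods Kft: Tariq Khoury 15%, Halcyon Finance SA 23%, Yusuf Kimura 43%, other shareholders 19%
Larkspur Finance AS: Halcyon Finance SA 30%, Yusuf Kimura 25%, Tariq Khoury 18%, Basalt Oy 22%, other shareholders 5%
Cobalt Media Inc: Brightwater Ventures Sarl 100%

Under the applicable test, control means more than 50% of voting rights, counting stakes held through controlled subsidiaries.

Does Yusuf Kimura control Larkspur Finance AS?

Yes

Yusuf holds 100% of Halcyon, so Yusuf controls Halcyon.
Halcyon and Yusuf together hold 30% + 25% = 55% of Larkspur, so Yusuf controls Larkspur.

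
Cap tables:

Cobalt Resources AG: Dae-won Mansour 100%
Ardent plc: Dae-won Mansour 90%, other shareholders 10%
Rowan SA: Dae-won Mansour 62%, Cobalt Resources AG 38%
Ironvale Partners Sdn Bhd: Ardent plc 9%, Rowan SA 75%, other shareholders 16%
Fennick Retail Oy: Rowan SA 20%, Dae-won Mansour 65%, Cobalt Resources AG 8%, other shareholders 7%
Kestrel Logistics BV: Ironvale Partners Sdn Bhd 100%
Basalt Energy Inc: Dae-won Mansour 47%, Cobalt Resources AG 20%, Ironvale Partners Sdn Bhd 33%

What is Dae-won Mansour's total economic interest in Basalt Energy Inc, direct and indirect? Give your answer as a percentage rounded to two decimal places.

94.42%

Dae-won reaches Basalt along 5 paths.
Direct stake: 47% = 47%.
Via Cobalt: 100% × 20% = 20%.
Via Ardent → Ironvale: 90% × 9% × 33% = 2.673%.
Via Rowan → Ironvale: 62% × 75% × 33% = 15.345%.
Via Cobalt → Rowan → Ironvale: 100% × 38% × 75% × 33% = 9.405%.
Total: 47% + 20% + 2.673% + 15.345% + 9.405% = 94.423%.
Rounded: 94.42%.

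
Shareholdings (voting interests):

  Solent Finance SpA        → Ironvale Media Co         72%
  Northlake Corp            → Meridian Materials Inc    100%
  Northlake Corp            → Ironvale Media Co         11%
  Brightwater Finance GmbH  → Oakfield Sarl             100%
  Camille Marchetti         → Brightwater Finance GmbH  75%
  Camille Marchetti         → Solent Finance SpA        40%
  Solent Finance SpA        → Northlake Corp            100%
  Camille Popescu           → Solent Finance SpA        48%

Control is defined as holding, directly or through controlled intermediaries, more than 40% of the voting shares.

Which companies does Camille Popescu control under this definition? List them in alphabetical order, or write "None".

Camille Popescu holds 48% of Solent, so Camille Popescu controls Solent.
Solent holds 100% of Northlake, so Camille Popescu controls Northlake.
Northlake holds 100% of Meridian, so Camille Popescu controls Meridian.
Solent and Northlake together hold 72% + 11% = 83% of Ironvale, so Camille Popescu controls Ironvale.
No other company's threshold is met.

Ironvale Media Co, Meridian Materials Inc, Northlake Corp, Solent Finance SpA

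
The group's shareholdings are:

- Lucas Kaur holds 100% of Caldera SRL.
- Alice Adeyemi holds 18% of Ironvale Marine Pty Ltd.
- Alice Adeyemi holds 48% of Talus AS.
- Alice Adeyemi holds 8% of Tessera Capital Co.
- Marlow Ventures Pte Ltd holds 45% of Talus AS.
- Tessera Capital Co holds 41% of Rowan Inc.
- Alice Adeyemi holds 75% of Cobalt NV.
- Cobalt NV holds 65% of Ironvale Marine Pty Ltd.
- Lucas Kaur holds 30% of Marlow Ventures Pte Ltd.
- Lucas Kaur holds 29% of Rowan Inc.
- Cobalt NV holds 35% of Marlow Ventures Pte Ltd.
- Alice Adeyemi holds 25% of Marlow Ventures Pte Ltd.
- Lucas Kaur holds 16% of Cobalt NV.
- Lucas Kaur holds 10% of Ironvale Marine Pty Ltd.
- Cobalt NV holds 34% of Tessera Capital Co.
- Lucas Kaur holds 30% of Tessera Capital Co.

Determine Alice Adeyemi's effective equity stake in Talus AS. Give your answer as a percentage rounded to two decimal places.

Alice reaches Talus along 3 paths.
Direct stake: 48% = 48%.
Via Marlow: 25% × 45% = 11.25%.
Via Cobalt → Marlow: 75% × 35% × 45% = 11.8125%.
Total: 48% + 11.25% + 11.8125% = 71.0625%.
Rounded: 71.06%.

71.06%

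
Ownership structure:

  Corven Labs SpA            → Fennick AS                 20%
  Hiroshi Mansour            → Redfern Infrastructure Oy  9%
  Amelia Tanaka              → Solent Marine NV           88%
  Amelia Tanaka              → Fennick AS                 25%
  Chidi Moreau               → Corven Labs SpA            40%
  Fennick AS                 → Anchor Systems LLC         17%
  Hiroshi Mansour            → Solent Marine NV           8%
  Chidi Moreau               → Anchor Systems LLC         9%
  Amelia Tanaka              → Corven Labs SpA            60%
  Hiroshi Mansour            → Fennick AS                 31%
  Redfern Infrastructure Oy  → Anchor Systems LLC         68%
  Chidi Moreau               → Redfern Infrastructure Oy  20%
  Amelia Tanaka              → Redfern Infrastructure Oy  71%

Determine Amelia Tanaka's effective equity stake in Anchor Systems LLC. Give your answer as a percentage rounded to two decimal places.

Amelia reaches Anchor along 3 paths.
Via Redfern: 71% × 68% = 48.28%.
Via Fennick: 25% × 17% = 4.25%.
Via Corven → Fennick: 60% × 20% × 17% = 2.04%.
Total: 48.28% + 4.25% + 2.04% = 54.57%.

54.57%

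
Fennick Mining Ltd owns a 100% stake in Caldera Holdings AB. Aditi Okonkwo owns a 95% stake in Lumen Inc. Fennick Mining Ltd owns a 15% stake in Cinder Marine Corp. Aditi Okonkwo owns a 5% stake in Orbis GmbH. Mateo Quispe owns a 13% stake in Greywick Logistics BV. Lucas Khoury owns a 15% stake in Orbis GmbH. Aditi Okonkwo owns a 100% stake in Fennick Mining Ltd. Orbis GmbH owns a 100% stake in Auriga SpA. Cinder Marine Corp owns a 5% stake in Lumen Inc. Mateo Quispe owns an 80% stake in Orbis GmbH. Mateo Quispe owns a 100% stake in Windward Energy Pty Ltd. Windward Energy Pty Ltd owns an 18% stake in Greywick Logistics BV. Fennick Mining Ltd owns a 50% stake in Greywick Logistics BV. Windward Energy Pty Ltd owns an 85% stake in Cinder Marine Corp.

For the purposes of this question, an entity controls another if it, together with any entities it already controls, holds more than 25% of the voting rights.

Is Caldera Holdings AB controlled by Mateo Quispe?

Mateo holds 80% of Orbis, so Mateo controls Orbis.
Mateo holds 100% of Windward, so Mateo controls Windward.
Windward holds 85% of Cinder, so Mateo controls Cinder.
Orbis holds 100% of Auriga, so Mateo controls Auriga.
Windward and Mateo together hold 18% + 13% = 31% of Greywick, so Mateo controls Greywick.
Neither Mateo nor any entity Mateo controls holds any voting interest in Caldera.
So Mateo does not control Caldera.

No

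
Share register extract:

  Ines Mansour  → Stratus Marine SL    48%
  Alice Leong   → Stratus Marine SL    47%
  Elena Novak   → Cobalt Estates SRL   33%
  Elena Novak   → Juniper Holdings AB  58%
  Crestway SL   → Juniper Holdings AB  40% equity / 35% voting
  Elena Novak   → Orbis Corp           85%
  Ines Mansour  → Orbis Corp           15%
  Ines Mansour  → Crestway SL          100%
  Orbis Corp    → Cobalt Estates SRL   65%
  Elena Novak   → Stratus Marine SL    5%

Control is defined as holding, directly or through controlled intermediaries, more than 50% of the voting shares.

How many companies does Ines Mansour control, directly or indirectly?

Ines holds 100% of Crestway, so Ines controls Crestway.
No other company's threshold is met.
Ines controls 1 company.

1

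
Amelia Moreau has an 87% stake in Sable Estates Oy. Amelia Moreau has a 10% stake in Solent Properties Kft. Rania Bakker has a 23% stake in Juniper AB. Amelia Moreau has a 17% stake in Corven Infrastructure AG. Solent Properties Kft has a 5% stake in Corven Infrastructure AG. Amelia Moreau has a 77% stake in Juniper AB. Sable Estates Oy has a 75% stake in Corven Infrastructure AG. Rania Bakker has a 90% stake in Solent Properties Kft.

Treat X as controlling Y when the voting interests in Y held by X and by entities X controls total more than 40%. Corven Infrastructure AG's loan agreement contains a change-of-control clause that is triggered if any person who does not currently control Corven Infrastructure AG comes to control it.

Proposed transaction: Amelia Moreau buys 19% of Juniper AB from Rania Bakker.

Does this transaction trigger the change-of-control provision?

The purchase adds only to Amelia's holdings (Rania's stake shrinks), so Amelia is the only person who could newly come to control Corven.
Amelia holds 87% of Sable, so Amelia controls Sable.
Sable and Amelia together hold 75% + 17% = 92% of Corven, so Amelia controls Corven.
So Amelia already controls Corven before the transaction.
After the purchase, Amelia's direct stake in Juniper rises to 77% + 19% = 96%, and Rania's stake falls to 4%.
Amelia controlled Corven already, so this is not a new person acquiring control; every other person's position is unchanged or reduced.
No new person acquires control, so the clause is not triggered.

No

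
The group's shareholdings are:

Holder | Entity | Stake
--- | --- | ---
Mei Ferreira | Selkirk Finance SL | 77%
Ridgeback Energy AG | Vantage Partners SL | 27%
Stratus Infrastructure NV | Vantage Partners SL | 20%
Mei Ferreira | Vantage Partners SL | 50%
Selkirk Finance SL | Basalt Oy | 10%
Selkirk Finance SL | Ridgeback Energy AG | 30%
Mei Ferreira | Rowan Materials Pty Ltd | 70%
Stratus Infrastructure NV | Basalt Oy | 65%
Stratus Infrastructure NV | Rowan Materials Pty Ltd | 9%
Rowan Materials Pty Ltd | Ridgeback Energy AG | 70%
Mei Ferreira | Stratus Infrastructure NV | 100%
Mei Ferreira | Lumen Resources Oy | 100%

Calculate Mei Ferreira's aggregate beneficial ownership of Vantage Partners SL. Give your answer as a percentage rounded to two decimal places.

Mei reaches Vantage along 5 paths.
Direct stake: 50% = 50%.
Via Stratus: 100% × 20% = 20%.
Via Rowan → Ridgeback: 70% × 70% × 27% = 13.23%.
Via Stratus → Rowan → Ridgeback: 100% × 9% × 70% × 27% = 1.701%.
Via Selkirk → Ridgeback: 77% × 30% × 27% = 6.237%.
Total: 50% + 20% + 13.23% + 1.701% + 6.237% = 91.168%.
Rounded: 91.17%.

91.17%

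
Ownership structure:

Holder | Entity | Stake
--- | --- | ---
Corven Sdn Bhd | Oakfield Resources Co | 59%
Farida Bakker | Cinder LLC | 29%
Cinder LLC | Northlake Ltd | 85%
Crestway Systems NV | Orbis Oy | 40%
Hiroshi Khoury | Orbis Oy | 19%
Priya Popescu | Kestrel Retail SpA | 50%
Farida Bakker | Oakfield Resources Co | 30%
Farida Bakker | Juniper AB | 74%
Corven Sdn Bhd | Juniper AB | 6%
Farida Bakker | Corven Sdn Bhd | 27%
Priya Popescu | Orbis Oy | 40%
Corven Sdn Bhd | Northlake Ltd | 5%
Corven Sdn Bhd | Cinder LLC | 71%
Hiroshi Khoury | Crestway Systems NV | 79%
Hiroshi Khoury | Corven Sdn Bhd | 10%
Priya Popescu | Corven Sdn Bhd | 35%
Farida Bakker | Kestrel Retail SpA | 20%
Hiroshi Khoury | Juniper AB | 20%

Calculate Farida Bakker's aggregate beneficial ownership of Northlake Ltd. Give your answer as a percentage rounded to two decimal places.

42.29%

Farida reaches Northlake along 3 paths.
Via Corven → Cinder: 27% × 71% × 85% = 16.2945%.
Via Cinder: 29% × 85% = 24.65%.
Via Corven: 27% × 5% = 1.35%.
Total: 16.2945% + 24.65% + 1.35% = 42.2945%.
Rounded: 42.29%.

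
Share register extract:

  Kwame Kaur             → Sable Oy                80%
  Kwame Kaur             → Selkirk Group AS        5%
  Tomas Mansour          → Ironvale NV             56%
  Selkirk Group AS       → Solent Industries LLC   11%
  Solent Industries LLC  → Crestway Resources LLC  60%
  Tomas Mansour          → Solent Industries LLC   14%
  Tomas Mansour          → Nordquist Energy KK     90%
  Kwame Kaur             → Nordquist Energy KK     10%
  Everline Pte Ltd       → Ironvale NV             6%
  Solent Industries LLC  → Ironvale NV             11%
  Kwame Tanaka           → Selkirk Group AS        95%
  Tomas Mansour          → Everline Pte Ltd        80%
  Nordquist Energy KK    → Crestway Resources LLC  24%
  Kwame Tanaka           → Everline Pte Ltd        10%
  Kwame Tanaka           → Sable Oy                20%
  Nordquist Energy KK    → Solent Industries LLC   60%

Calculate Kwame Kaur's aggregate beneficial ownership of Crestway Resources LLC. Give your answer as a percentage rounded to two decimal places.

Kwame Kaur reaches Crestway along 3 paths.
Via Nordquist → Solent: 10% × 60% × 60% = 3.6%.
Via Selkirk → Solent: 5% × 11% × 60% = 0.33%.
Via Nordquist: 10% × 24% = 2.4%.
Total: 3.6% + 0.33% + 2.4% = 6.33%.

6.33%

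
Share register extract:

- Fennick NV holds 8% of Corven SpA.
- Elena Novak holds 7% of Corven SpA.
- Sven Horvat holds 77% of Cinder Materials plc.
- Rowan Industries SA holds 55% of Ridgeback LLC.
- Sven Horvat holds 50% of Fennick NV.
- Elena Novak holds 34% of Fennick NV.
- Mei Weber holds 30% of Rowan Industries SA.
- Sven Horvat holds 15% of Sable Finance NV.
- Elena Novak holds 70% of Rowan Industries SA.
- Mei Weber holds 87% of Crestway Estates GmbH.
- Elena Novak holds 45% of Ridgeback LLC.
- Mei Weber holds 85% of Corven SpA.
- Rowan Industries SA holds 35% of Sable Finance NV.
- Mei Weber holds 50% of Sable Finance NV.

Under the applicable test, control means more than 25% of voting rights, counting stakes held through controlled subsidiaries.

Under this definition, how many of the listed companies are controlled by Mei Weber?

Mei holds 30% of Rowan, so Mei controls Rowan.
Mei holds 85% of Corven, so Mei controls Corven.
Mei and Rowan together hold 50% + 35% = 85% of Sable, so Mei controls Sable.
Rowan holds 55% of Ridgeback, so Mei controls Ridgeback.
Mei holds 87% of Crestway, so Mei controls Crestway.
No other company's threshold is met.
Mei controls 5 companies.

5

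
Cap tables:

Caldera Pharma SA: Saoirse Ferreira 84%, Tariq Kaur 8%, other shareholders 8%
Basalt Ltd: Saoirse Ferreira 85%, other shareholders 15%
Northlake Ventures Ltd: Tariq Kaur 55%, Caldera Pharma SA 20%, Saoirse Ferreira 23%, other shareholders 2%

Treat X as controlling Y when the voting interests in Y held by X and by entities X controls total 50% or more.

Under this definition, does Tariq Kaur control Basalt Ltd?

No

Tariq holds 55% of Northlake, so Tariq controls Northlake.
Neither Tariq nor any entity Tariq controls holds any voting interest in Basalt.
So Tariq does not control Basalt.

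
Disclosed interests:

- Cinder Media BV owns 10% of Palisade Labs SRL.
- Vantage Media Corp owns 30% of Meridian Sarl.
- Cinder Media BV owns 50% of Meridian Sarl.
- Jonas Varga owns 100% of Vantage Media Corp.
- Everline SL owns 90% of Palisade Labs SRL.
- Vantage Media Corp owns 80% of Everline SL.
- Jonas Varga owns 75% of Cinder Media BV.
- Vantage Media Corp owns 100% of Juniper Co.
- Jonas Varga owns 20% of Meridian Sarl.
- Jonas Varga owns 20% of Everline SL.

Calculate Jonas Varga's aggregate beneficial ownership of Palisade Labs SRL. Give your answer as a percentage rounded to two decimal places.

Jonas reaches Palisade along 3 paths.
Via Vantage → Everline: 100% × 80% × 90% = 72%.
Via Everline: 20% × 90% = 18%.
Via Cinder: 75% × 10% = 7.5%.
Total: 72% + 18% + 7.5% = 97.5%.
Rounded: 97.50%.

97.50%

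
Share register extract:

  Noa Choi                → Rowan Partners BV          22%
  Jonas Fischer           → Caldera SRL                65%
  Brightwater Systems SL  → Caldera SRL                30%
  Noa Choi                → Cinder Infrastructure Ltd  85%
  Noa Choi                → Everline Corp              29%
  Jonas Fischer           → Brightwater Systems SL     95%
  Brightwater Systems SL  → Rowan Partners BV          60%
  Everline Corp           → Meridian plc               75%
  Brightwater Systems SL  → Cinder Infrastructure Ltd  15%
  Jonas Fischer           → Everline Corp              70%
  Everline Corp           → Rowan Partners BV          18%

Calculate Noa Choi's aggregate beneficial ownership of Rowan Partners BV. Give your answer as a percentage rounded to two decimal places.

27.22%

Noa reaches Rowan along 2 paths.
Direct stake: 22% = 22%.
Via Everline: 29% × 18% = 5.22%.
Total: 22% + 5.22% = 27.22%.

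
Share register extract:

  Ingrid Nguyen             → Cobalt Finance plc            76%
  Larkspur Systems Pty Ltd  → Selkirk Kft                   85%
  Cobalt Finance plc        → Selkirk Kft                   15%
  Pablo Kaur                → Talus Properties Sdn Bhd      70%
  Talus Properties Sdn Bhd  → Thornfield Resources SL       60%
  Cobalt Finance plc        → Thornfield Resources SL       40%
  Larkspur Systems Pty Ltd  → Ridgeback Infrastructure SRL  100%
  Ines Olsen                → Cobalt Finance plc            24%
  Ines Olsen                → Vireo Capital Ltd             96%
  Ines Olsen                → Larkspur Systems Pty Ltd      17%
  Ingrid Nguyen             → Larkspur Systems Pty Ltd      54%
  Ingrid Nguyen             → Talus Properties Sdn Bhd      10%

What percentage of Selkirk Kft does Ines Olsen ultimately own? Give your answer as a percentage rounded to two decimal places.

18.05%

Ines reaches Selkirk along 2 paths.
Via Cobalt: 24% × 15% = 3.6%.
Via Larkspur: 17% × 85% = 14.45%.
Total: 3.6% + 14.45% = 18.05%.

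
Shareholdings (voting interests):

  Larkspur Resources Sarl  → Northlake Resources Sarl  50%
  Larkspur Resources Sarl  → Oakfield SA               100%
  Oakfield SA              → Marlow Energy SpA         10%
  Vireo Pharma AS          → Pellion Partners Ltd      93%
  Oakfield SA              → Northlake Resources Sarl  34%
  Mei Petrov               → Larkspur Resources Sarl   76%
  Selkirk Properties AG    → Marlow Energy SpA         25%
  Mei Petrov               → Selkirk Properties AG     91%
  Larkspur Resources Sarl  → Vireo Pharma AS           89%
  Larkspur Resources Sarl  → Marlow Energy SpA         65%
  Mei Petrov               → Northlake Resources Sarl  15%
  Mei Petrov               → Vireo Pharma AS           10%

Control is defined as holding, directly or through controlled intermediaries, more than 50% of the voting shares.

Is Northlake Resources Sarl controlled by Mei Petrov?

Mei holds 76% of Larkspur, so Mei controls Larkspur.
Larkspur holds 100% of Oakfield, so Mei controls Oakfield.
Oakfield and Larkspur and Mei together hold 34% + 50% + 15% = 99% of Northlake, so Mei controls Northlake.

Yes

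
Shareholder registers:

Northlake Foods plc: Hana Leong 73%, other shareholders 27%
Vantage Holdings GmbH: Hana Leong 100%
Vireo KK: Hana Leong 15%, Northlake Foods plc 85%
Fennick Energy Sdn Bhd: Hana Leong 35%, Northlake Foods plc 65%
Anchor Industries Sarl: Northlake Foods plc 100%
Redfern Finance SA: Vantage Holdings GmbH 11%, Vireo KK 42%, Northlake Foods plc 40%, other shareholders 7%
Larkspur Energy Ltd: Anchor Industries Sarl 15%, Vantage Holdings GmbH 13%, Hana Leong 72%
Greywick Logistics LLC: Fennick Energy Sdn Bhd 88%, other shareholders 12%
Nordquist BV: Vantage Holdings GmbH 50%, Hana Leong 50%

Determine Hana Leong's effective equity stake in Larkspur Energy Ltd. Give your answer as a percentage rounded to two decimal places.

Hana reaches Larkspur along 3 paths.
Via Northlake → Anchor: 73% × 100% × 15% = 10.95%.
Via Vantage: 100% × 13% = 13%.
Direct stake: 72% = 72%.
Total: 10.95% + 13% + 72% = 95.95%.

95.95%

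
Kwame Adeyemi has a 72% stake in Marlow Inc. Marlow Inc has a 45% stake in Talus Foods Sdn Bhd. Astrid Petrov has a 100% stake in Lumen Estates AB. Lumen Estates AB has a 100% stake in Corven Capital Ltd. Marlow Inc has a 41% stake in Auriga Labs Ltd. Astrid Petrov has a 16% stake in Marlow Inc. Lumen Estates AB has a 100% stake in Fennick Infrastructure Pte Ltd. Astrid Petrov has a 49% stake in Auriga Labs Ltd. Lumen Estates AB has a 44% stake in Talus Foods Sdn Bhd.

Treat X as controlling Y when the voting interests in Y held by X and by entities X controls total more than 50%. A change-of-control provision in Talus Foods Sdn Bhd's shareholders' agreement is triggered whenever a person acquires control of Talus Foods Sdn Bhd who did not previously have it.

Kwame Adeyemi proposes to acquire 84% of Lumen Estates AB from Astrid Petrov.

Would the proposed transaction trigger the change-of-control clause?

Yes

The purchase adds only to Kwame's holdings (Astrid's stake shrinks), so Kwame is the only person who could newly come to control Talus.
Kwame holds 72% of Marlow, so Kwame controls Marlow.
In Talus, Kwame's side holds only 45%, not > 50%.
So before the transaction, Kwame does not control Talus.
After the purchase, Kwame holds 84% of Lumen directly, and Astrid's stake falls to 16%.
Kwame holds 84% of Lumen, so Kwame controls Lumen.
Marlow and Lumen together hold 45% + 44% = 89% of Talus, so Kwame controls Talus.
Kwame did not control Talus before and does after, so the clause is triggered.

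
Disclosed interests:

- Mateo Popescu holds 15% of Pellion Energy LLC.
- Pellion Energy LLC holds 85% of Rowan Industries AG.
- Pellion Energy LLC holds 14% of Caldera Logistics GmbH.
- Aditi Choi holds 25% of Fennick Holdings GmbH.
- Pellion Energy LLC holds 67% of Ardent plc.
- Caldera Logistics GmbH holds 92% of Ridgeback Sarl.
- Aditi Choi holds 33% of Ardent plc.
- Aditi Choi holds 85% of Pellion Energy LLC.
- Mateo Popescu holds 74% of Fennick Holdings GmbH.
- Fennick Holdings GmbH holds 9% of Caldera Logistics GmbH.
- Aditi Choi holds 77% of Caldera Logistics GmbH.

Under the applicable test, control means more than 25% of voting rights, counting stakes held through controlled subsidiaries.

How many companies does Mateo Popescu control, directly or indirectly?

1

Mateo holds 74% of Fennick, so Mateo controls Fennick.
No other company's threshold is met.
Mateo controls 1 company.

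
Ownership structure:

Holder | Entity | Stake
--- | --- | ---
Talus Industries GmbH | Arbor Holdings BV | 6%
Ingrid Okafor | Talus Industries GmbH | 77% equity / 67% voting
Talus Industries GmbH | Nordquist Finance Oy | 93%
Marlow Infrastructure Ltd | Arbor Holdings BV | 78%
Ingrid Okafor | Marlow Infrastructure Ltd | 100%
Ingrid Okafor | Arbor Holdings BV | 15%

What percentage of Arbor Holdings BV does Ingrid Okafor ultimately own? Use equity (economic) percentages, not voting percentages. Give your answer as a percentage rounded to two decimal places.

97.62%

Ingrid reaches Arbor along 3 paths.
Direct stake: 15% = 15%.
Via Marlow: 100% × 78% = 78%.
Via Talus: 77% × 6% = 4.62%.
Total: 15% + 78% + 4.62% = 97.62%.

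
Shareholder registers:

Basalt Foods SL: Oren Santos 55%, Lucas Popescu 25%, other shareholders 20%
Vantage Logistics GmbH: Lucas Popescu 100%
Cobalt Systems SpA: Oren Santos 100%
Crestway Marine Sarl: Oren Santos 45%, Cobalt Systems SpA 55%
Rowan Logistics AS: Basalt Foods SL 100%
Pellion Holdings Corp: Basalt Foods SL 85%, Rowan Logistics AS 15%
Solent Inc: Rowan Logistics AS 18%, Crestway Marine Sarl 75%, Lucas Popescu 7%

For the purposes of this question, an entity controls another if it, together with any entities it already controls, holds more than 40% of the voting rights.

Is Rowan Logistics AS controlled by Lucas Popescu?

No

Lucas holds 100% of Vantage, so Lucas controls Vantage.
Neither Lucas nor any entity Lucas controls holds any voting interest in Rowan.
So Lucas does not control Rowan.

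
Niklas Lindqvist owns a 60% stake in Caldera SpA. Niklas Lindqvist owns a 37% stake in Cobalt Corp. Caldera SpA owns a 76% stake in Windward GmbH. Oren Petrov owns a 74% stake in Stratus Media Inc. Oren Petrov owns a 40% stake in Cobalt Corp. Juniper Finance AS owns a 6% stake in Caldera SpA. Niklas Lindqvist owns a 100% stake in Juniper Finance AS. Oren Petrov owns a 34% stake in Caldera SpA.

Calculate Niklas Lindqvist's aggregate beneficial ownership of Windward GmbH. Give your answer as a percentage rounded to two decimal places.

Niklas reaches Windward along 2 paths.
Via Caldera: 60% × 76% = 45.6%.
Via Juniper → Caldera: 100% × 6% × 76% = 4.56%.
Total: 45.6% + 4.56% = 50.16%.

50.16%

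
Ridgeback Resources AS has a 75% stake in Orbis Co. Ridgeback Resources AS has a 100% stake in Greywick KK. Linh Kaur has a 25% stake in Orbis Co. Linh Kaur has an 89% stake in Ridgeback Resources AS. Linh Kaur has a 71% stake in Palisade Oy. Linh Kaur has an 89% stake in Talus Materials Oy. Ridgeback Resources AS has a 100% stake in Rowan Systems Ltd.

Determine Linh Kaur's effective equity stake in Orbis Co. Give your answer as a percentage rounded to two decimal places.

91.75%

Linh reaches Orbis along 2 paths.
Direct stake: 25% = 25%.
Via Ridgeback: 89% × 75% = 66.75%.
Total: 25% + 66.75% = 91.75%.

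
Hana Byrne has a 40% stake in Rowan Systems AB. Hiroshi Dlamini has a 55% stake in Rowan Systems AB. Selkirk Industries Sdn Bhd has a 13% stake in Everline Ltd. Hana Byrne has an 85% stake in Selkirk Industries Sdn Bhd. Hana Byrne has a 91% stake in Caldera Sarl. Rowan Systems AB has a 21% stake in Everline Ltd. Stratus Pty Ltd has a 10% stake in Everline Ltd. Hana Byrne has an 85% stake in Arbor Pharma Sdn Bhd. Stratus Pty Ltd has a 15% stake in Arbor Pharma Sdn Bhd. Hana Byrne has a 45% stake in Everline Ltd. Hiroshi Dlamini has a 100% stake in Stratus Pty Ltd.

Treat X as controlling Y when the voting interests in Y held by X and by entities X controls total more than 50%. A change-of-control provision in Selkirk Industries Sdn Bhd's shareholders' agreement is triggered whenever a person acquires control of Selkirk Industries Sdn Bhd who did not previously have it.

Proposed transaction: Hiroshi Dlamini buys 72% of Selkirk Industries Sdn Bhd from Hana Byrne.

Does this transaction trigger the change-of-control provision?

Yes

The purchase adds only to Hiroshi's holdings (Hana's stake shrinks), so Hiroshi is the only person who could newly come to control Selkirk.
Hiroshi holds 55% of Rowan, so Hiroshi controls Rowan.
Hiroshi holds 100% of Stratus, so Hiroshi controls Stratus.
Neither Hiroshi nor any entity Hiroshi controls holds any voting interest in Selkirk.
So before the transaction, Hiroshi does not control Selkirk.
After the purchase, Hiroshi holds 72% of Selkirk directly, and Hana's stake falls to 13%.
Hiroshi holds 72% of Selkirk, so Hiroshi controls Selkirk.
Hiroshi did not control Selkirk before and does after, so the clause is triggered.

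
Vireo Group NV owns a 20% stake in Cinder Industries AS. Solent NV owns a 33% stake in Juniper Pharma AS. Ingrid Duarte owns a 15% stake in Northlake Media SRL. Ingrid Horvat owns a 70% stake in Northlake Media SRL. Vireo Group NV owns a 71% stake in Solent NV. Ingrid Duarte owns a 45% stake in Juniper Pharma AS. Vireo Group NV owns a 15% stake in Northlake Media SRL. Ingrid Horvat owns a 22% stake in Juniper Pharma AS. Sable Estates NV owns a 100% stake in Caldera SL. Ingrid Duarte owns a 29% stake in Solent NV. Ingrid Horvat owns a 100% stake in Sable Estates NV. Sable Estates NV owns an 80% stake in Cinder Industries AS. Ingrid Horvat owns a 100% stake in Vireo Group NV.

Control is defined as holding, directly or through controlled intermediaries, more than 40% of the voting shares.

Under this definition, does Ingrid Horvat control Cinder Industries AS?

Ingrid Horvat holds 100% of Vireo, so Ingrid Horvat controls Vireo.
Ingrid Horvat holds 100% of Sable, so Ingrid Horvat controls Sable.
Vireo and Sable together hold 20% + 80% = 100% of Cinder, so Ingrid Horvat controls Cinder.

Yes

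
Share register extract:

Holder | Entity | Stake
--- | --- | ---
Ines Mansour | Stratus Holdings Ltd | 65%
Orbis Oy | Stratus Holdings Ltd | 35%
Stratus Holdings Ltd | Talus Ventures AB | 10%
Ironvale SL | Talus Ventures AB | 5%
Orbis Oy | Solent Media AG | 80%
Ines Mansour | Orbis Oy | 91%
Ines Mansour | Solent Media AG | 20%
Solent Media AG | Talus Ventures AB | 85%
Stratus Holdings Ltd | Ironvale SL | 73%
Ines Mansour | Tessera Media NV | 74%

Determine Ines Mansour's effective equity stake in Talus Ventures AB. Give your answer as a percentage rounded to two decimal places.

Ines reaches Talus along 6 paths.
Via Orbis → Solent: 91% × 80% × 85% = 61.88%.
Via Solent: 20% × 85% = 17%.
Via Orbis → Stratus: 91% × 35% × 10% = 3.185%.
Via Stratus: 65% × 10% = 6.5%.
Via Orbis → Stratus → Ironvale: 91% × 35% × 73% × 5% = 1.162525%.
Via Stratus → Ironvale: 65% × 73% × 5% = 2.3725%.
Total: 61.88% + 17% + 3.185% + 6.5% + 1.162525% + 2.3725% = 92.100025%.
Rounded: 92.10%.

92.10%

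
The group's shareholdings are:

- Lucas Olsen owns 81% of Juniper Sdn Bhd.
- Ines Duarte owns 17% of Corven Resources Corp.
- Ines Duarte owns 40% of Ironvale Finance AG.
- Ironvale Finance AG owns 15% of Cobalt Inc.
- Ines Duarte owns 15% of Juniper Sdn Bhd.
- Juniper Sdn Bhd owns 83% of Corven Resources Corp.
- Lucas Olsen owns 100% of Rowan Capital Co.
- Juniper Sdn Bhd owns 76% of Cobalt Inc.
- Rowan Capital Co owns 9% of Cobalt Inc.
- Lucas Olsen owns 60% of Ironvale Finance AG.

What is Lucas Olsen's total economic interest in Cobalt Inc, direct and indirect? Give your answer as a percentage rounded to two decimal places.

79.56%

Lucas reaches Cobalt along 3 paths.
Via Ironvale: 60% × 15% = 9%.
Via Rowan: 100% × 9% = 9%.
Via Juniper: 81% × 76% = 61.56%.
Total: 9% + 9% + 61.56% = 79.56%.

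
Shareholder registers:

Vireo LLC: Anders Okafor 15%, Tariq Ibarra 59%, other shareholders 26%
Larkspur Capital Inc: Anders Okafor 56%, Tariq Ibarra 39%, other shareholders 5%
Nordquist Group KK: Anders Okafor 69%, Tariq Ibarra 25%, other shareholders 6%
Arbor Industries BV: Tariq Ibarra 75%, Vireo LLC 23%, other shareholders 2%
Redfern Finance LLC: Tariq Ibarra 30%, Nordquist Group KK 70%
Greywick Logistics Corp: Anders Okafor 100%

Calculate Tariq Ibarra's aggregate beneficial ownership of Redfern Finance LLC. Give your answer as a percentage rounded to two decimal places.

Tariq reaches Redfern along 2 paths.
Direct stake: 30% = 30%.
Via Nordquist: 25% × 70% = 17.5%.
Total: 30% + 17.5% = 47.5%.
Rounded: 47.50%.

47.50%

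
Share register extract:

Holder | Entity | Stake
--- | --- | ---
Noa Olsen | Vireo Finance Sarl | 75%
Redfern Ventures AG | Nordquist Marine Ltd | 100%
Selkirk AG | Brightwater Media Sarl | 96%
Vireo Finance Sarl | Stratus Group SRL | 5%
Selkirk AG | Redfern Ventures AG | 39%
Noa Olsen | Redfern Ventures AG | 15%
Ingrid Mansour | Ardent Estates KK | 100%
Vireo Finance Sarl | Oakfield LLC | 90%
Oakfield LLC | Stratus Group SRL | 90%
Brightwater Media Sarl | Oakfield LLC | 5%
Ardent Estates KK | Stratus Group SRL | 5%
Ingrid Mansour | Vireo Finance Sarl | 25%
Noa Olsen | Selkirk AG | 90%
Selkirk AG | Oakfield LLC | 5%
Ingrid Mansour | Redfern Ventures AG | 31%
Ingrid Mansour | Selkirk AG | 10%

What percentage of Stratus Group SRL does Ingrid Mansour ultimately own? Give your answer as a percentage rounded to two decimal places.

Ingrid reaches Stratus along 5 paths.
Via Vireo: 25% × 5% = 1.25%.
Via Ardent: 100% × 5% = 5%.
Via Selkirk → Oakfield: 10% × 5% × 90% = 0.45%.
Via Selkirk → Brightwater → Oakfield: 10% × 96% × 5% × 90% = 0.432%.
Via Vireo → Oakfield: 25% × 90% × 90% = 20.25%.
Total: 1.25% + 5% + 0.45% + 0.432% + 20.25% = 27.382%.
Rounded: 27.38%.

27.38%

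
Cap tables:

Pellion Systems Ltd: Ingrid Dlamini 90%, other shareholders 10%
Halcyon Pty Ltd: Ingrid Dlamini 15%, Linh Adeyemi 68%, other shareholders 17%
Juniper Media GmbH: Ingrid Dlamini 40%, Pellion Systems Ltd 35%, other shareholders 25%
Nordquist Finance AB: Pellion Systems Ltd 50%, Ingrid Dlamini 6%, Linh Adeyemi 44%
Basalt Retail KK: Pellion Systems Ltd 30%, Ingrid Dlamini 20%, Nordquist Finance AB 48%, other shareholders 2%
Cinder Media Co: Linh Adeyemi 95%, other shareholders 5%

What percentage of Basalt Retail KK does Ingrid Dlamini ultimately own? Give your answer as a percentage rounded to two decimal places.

Ingrid reaches Basalt along 4 paths.
Via Pellion: 90% × 30% = 27%.
Direct stake: 20% = 20%.
Via Pellion → Nordquist: 90% × 50% × 48% = 21.6%.
Via Nordquist: 6% × 48% = 2.88%.
Total: 27% + 20% + 21.6% + 2.88% = 71.48%.

71.48%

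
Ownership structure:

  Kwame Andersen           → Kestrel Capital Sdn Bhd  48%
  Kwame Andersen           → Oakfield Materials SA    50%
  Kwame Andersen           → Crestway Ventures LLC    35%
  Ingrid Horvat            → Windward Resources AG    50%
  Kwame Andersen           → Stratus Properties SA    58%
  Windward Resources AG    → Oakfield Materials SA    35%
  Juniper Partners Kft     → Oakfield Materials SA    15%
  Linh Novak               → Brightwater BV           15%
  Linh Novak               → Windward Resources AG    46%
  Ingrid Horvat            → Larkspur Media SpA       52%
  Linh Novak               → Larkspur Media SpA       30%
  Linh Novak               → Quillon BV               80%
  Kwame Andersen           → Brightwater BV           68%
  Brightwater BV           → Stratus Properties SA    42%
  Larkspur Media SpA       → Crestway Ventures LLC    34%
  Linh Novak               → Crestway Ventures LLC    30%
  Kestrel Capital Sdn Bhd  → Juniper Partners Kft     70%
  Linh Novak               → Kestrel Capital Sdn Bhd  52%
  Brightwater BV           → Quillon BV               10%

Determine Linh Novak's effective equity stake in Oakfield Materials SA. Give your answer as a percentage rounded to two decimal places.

Linh reaches Oakfield along 2 paths.
Via Windward: 46% × 35% = 16.1%.
Via Kestrel → Juniper: 52% × 70% × 15% = 5.46%.
Total: 16.1% + 5.46% = 21.56%.

21.56%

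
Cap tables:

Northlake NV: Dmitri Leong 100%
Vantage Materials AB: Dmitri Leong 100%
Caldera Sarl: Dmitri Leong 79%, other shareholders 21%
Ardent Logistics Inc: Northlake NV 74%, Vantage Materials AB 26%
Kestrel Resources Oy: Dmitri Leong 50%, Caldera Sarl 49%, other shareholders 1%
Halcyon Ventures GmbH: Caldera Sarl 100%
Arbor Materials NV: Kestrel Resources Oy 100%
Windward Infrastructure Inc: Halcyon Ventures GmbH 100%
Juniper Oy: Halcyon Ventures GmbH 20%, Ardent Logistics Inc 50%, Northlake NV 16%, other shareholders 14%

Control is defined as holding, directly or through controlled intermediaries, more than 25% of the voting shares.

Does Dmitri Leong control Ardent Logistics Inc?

Yes

Dmitri holds 100% of Northlake, so Dmitri controls Northlake.
Dmitri holds 100% of Vantage, so Dmitri controls Vantage.
Northlake and Vantage together hold 74% + 26% = 100% of Ardent, so Dmitri controls Ardent.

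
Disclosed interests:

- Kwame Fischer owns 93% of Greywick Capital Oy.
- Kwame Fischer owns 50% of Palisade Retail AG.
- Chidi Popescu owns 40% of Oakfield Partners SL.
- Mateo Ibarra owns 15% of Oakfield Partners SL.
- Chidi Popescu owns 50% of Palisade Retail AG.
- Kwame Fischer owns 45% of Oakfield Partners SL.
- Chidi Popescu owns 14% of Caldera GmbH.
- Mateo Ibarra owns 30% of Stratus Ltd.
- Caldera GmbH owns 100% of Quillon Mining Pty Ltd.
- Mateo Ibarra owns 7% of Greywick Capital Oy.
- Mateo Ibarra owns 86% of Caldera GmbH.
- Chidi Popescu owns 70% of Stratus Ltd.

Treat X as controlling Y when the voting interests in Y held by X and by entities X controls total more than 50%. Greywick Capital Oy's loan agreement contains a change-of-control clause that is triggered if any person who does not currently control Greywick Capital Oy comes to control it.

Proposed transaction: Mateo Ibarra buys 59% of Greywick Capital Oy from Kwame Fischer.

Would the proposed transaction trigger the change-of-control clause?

Yes

The purchase adds only to Mateo's holdings (Kwame's stake shrinks), so Mateo is the only person who could newly come to control Greywick.
Mateo holds 86% of Caldera, so Mateo controls Caldera.
Caldera holds 100% of Quillon, so Mateo controls Quillon.
In Greywick, Mateo's side holds only 7%, not > 50%.
So before the transaction, Mateo does not control Greywick.
After the purchase, Mateo's direct stake in Greywick rises to 7% + 59% = 66%, and Kwame's stake falls to 34%.
Mateo holds 66% of Greywick, so Mateo controls Greywick.
Mateo did not control Greywick before and does after, so the clause is triggered.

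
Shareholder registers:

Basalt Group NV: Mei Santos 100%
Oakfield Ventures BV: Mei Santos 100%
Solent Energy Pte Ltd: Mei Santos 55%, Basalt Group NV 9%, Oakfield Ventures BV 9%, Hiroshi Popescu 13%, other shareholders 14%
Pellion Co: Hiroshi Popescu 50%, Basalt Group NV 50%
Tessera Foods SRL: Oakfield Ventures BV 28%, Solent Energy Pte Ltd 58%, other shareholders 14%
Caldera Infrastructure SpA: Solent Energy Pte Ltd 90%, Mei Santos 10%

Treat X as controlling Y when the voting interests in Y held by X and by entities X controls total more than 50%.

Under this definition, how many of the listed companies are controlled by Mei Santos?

5

Mei holds 100% of Basalt, so Mei controls Basalt.
Mei holds 100% of Oakfield, so Mei controls Oakfield.
Mei and Basalt and Oakfield together hold 55% + 9% + 9% = 73% of Solent, so Mei controls Solent.
Oakfield and Solent together hold 28% + 58% = 86% of Tessera, so Mei controls Tessera.
Solent and Mei together hold 90% + 10% = 100% of Caldera, so Mei controls Caldera.
No other company's threshold is met.
Mei controls 5 companies.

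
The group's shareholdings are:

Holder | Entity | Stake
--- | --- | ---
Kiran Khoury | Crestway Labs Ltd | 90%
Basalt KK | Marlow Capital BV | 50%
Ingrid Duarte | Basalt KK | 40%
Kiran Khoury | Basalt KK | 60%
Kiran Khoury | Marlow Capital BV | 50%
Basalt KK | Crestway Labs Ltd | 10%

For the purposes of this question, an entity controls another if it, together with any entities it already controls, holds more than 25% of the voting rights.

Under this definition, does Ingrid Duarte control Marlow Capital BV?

Yes

Ingrid holds 40% of Basalt, so Ingrid controls Basalt.
Basalt holds 50% of Marlow, so Ingrid controls Marlow.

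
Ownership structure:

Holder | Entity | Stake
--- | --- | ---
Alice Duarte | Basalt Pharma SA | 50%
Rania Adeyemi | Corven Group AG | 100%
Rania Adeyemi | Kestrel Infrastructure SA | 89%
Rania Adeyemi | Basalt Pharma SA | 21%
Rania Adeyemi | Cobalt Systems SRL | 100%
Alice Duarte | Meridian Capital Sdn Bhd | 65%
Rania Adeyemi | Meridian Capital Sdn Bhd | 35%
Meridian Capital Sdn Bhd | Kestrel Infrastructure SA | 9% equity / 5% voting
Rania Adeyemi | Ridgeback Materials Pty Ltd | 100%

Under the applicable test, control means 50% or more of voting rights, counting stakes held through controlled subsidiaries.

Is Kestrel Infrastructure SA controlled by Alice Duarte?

No

Alice holds 65% of Meridian, so Alice controls Meridian.
Alice holds 50% of Basalt, so Alice controls Basalt.
In Kestrel, Alice's side holds only 5%, not ≥ 50%.
So Alice does not control Kestrel.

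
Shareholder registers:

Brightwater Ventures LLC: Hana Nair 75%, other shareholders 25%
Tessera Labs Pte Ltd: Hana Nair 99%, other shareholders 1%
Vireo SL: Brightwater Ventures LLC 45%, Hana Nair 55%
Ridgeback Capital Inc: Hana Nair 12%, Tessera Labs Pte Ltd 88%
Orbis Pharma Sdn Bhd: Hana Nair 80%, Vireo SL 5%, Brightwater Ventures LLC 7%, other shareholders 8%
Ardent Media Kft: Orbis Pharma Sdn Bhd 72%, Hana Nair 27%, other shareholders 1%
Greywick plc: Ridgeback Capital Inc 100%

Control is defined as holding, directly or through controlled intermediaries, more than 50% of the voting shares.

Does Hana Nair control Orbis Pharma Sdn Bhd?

Hana holds 75% of Brightwater, so Hana controls Brightwater.
Brightwater and Hana together hold 45% + 55% = 100% of Vireo, so Hana controls Vireo.
Hana and Vireo and Brightwater together hold 80% + 5% + 7% = 92% of Orbis, so Hana controls Orbis.

Yes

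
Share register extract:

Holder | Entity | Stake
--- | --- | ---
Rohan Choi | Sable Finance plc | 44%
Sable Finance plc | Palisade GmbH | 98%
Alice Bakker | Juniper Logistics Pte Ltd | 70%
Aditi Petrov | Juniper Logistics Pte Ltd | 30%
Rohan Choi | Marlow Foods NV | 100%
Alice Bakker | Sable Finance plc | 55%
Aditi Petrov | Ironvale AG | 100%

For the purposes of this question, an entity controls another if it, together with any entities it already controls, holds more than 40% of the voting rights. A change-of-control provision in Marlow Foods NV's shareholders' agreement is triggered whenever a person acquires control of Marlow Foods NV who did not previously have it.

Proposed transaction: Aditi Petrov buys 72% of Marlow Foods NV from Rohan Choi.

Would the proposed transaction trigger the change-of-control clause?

The purchase adds only to Aditi's holdings (Rohan's stake shrinks), so Aditi is the only person who could newly come to control Marlow.
Aditi holds 100% of Ironvale, so Aditi controls Ironvale.
Neither Aditi nor any entity Aditi controls holds any voting interest in Marlow.
So before the transaction, Aditi does not control Marlow.
After the purchase, Aditi holds 72% of Marlow directly, and Rohan's stake falls to 28%.
Aditi holds 72% of Marlow, so Aditi controls Marlow.
Aditi did not control Marlow before and does after, so the clause is triggered.

Yes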